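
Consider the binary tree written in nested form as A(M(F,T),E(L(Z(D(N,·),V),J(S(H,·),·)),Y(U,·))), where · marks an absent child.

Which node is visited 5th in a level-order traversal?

T

Level-order visits nodes level by level from the root, left to right within each level.
Level 0: A
Level 1: M, E
Level 2: F, T, L, Y
Level 3: Z, J, U
Level 4: D, V, S
Level 5: N, H
Full level-order sequence: A, M, E, F, T, L, Y, Z, J, U, D, V, S, N, H.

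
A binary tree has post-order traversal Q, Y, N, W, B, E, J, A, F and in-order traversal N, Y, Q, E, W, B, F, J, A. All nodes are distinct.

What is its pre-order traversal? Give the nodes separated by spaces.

The last element of post-order is the root; it splits in-order into left and right subtrees.
Root F: left subtree has 6 nodes {N, Y, Q, E, W, B}, right has 2 {J, A}.
  Root E: left subtree has 3 nodes {N, Y, Q}, right has 2 {W, B}.
    Root N: left subtree has 0 nodes { }, right has 2 {Y, Q}.
      Root Y: left subtree has 0 nodes { }, right has 1 {Q}.
    Root B: left subtree has 1 node {W}, right has 0 { }.
  Root A: left subtree has 1 node {J}, right has 0 { }.

F E N Y Q B W A J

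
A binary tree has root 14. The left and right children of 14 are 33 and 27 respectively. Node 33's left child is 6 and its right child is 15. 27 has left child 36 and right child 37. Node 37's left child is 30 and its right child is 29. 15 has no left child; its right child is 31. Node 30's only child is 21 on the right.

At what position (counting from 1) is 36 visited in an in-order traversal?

6

In-order visits the left subtree, then the node, then the right subtree.
At 14: go left to 33.
  At 33: go left to 6.
    6 is a leaf — visit 6.
  Visit 33.
  At 33: go right to 15.
    At 15: no left child.
    Visit 15.
    At 15: go right to 31.
      31 is a leaf — visit 31.
Visit 14.
At 14: go right to 27.
  At 27: go left to 36.
    36 is a leaf — visit 36.
  Visit 27.
  At 27: go right to 37.
    At 37: go left to 30.
      At 30: no left child.
      Visit 30.
      At 30: go right to 21.
        21 is a leaf — visit 21.
    Visit 37.
    At 37: go right to 29.
      29 is a leaf — visit 29.
Full in-order sequence: 6, 33, 15, 31, 14, 36, 27, 30, 21, 37, 29.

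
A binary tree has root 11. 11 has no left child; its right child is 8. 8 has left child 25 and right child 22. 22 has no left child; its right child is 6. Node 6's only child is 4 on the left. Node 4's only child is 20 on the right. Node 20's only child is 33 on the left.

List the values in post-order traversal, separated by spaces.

25 33 20 4 6 22 8 11

Post-order visits the left subtree, then the right subtree, then the node.
At 11: no left child.
At 11: go right to 8.
  At 8: go left to 25.
    25 is a leaf — visit 25.
  At 8: go right to 22.
    At 22: no left child.
    At 22: go right to 6.
      At 6: go left to 4.
        At 4: no left child.
        At 4: go right to 20.
          At 20: go left to 33.
            33 is a leaf — visit 33.
          At 20: no right child.
          Visit 20.
        Visit 4.
      At 6: no right child.
      Visit 6.
    Visit 22.
  Visit 8.
Visit 11.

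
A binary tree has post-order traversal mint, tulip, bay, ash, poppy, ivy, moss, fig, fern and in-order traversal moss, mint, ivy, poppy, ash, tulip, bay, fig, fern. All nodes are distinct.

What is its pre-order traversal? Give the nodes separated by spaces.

The last element of post-order is the root; it splits in-order into left and right subtrees.
Root fern: left subtree has 8 nodes {moss, mint, ivy, poppy, ash, tulip, bay, fig}, right has 0 { }.
  Root fig: left subtree has 7 nodes {moss, mint, ivy, poppy, ash, tulip, bay}, right has 0 { }.
    Root moss: left subtree has 0 nodes { }, right has 6 {mint, ivy, poppy, ash, tulip, bay}.
      Root ivy: left subtree has 1 node {mint}, right has 4 {poppy, ash, tulip, bay}.
        Root poppy: left subtree has 0 nodes { }, right has 3 {ash, tulip, bay}.
          Root ash: left subtree has 0 nodes { }, right has 2 {tulip, bay}.
            Root bay: left subtree has 1 node {tulip}, right has 0 { }.

fern fig moss ivy mint poppy ash bay tulip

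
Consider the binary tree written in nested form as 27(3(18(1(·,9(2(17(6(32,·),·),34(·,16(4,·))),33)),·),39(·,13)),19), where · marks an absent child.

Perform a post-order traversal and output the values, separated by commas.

Post-order visits the left subtree, then the right subtree, then the node.
At 27: go left to 3.
  At 3: go left to 18.
    At 18: go left to 1.
      At 1: no left child.
      At 1: go right to 9.
        At 9: go left to 2.
          At 2: go left to 17.
            At 17: go left to 6.
              At 6: go left to 32.
                32 is a leaf — visit 32.
              At 6: no right child.
              Visit 6.
            At 17: no right child.
            Visit 17.
          At 2: go right to 34.
            At 34: no left child.
            At 34: go right to 16.
              At 16: go left to 4.
                4 is a leaf — visit 4.
              At 16: no right child.
              Visit 16.
            Visit 34.
          Visit 2.
        At 9: go right to 33.
          33 is a leaf — visit 33.
        Visit 9.
      Visit 1.
    At 18: no right child.
    Visit 18.
  At 3: go right to 39.
    At 39: no left child.
    At 39: go right to 13.
      13 is a leaf — visit 13.
    Visit 39.
  Visit 3.
At 27: go right to 19.
  19 is a leaf — visit 19.
Visit 27.

32, 6, 17, 4, 16, 34, 2, 33, 9, 1, 18, 13, 39, 3, 19, 27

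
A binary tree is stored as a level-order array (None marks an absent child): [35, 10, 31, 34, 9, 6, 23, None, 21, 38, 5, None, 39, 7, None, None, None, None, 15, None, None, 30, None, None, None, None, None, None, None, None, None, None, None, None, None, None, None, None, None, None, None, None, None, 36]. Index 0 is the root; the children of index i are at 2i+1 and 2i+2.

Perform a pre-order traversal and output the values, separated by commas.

35, 10, 34, 21, 15, 9, 38, 5, 30, 36, 31, 6, 39, 23, 7

Pre-order visits the node, then its left subtree, then its right subtree.
Visit 35.
At 35: go left to 10.
  Visit 10.
  At 10: go left to 34.
    Visit 34.
    At 34: no left child.
    At 34: go right to 21.
      Visit 21.
      At 21: no left child.
      At 21: go right to 15.
        15 is a leaf — visit 15.
  At 10: go right to 9.
    Visit 9.
    At 9: go left to 38.
      38 is a leaf — visit 38.
    At 9: go right to 5.
      Visit 5.
      At 5: go left to 30.
        Visit 30.
        At 30: go left to 36.
          36 is a leaf — visit 36.
        At 30: no right child.
      At 5: no right child.
At 35: go right to 31.
  Visit 31.
  At 31: go left to 6.
    Visit 6.
    At 6: no left child.
    At 6: go right to 39.
      39 is a leaf — visit 39.
  At 31: go right to 23.
    Visit 23.
    At 23: go left to 7.
      7 is a leaf — visit 7.
    At 23: no right child.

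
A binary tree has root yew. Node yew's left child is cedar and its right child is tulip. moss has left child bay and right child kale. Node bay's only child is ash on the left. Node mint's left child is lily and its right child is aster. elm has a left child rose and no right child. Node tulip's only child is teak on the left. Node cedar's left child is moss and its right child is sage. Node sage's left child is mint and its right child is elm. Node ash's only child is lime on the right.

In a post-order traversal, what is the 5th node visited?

Post-order visits the left subtree, then the right subtree, then the node.
At yew: go left to cedar.
  At cedar: go left to moss.
    At moss: go left to bay.
      At bay: go left to ash.
        At ash: no left child.
        At ash: go right to lime.
          lime is a leaf — visit lime.
        Visit ash.
      At bay: no right child.
      Visit bay.
    At moss: go right to kale.
      kale is a leaf — visit kale.
    Visit moss.
  At cedar: go right to sage.
    At sage: go left to mint.
      At mint: go left to lily.
        lily is a leaf — visit lily.
      At mint: go right to aster.
        aster is a leaf — visit aster.
      Visit mint.
    At sage: go right to elm.
      At elm: go left to rose.
        rose is a leaf — visit rose.
      At elm: no right child.
      Visit elm.
    Visit sage.
  Visit cedar.
At yew: go right to tulip.
  At tulip: go left to teak.
    teak is a leaf — visit teak.
  At tulip: no right child.
  Visit tulip.
Visit yew.
Full post-order sequence: lime, ash, bay, kale, moss, lily, aster, mint, rose, elm, sage, cedar, teak, tulip, yew.

moss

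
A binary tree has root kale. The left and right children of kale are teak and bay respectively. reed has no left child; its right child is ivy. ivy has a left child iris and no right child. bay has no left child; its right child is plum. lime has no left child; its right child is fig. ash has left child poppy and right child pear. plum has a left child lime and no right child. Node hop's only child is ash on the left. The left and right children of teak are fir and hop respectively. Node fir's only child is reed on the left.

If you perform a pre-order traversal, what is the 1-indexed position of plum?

Pre-order visits the node, then its left subtree, then its right subtree.
Visit kale.
At kale: go left to teak.
  Visit teak.
  At teak: go left to fir.
    Visit fir.
    At fir: go left to reed.
      Visit reed.
      At reed: no left child.
      At reed: go right to ivy.
        Visit ivy.
        At ivy: go left to iris.
          iris is a leaf — visit iris.
        At ivy: no right child.
    At fir: no right child.
  At teak: go right to hop.
    Visit hop.
    At hop: go left to ash.
      Visit ash.
      At ash: go left to poppy.
        poppy is a leaf — visit poppy.
      At ash: go right to pear.
        pear is a leaf — visit pear.
    At hop: no right child.
At kale: go right to bay.
  Visit bay.
  At bay: no left child.
  At bay: go right to plum.
    Visit plum.
    At plum: go left to lime.
      Visit lime.
      At lime: no left child.
      At lime: go right to fig.
        fig is a leaf — visit fig.
    At plum: no right child.
Full pre-order sequence: kale, teak, fir, reed, ivy, iris, hop, ash, poppy, pear, bay, plum, lime, fig.

12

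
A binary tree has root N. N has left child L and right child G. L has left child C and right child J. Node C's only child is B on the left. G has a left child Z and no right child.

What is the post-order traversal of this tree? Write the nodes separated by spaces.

Post-order visits the left subtree, then the right subtree, then the node.
At N: go left to L.
  At L: go left to C.
    At C: go left to B.
      B is a leaf — visit B.
    At C: no right child.
    Visit C.
  At L: go right to J.
    J is a leaf — visit J.
  Visit L.
At N: go right to G.
  At G: go left to Z.
    Z is a leaf — visit Z.
  At G: no right child.
  Visit G.
Visit N.

B C J L Z G N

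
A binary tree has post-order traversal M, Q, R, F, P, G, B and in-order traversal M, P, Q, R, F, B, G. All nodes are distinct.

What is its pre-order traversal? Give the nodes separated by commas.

The last element of post-order is the root; it splits in-order into left and right subtrees.
Root B: left subtree has 5 nodes {M, P, Q, R, F}, right has 1 {G}.
  Root P: left subtree has 1 node {M}, right has 3 {Q, R, F}.
    Root F: left subtree has 2 nodes {Q, R}, right has 0 { }.
      Root R: left subtree has 1 node {Q}, right has 0 { }.

B, P, M, F, R, Q, G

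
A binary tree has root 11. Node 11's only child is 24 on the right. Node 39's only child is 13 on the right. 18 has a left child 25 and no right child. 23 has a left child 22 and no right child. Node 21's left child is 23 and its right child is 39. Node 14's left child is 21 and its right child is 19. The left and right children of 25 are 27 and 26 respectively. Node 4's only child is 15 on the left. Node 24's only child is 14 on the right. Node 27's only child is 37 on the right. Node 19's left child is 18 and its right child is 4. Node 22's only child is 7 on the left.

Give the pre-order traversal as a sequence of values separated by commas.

11, 24, 14, 21, 23, 22, 7, 39, 13, 19, 18, 25, 27, 37, 26, 4, 15

Pre-order visits the node, then its left subtree, then its right subtree.
Visit 11.
At 11: no left child.
At 11: go right to 24.
  Visit 24.
  At 24: no left child.
  At 24: go right to 14.
    Visit 14.
    At 14: go left to 21.
      Visit 21.
      At 21: go left to 23.
        Visit 23.
        At 23: go left to 22.
          Visit 22.
          At 22: go left to 7.
            7 is a leaf — visit 7.
          At 22: no right child.
        At 23: no right child.
      At 21: go right to 39.
        Visit 39.
        At 39: no left child.
        At 39: go right to 13.
          13 is a leaf — visit 13.
    At 14: go right to 19.
      Visit 19.
      At 19: go left to 18.
        Visit 18.
        At 18: go left to 25.
          Visit 25.
          At 25: go left to 27.
            Visit 27.
            At 27: no left child.
            At 27: go right to 37.
              37 is a leaf — visit 37.
          At 25: go right to 26.
            26 is a leaf — visit 26.
        At 18: no right child.
      At 19: go right to 4.
        Visit 4.
        At 4: go left to 15.
          15 is a leaf — visit 15.
        At 4: no right child.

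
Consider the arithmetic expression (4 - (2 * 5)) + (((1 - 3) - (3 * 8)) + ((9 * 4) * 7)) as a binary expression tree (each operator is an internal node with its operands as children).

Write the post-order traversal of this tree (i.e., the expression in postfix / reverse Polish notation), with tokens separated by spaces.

4 2 5 * - 1 3 - 3 8 * - 9 4 * 7 * + +

Post-order on an expression tree gives postfix notation: for each operator, emit left operand, right operand, then the operator.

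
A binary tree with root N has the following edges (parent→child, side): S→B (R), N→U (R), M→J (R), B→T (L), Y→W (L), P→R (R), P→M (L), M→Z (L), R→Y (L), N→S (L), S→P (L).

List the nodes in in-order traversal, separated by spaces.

Z M J P W Y R S T B N U

In-order visits the left subtree, then the node, then the right subtree.
At N: go left to S.
  At S: go left to P.
    At P: go left to M.
      At M: go left to Z.
        Z is a leaf — visit Z.
      Visit M.
      At M: go right to J.
        J is a leaf — visit J.
    Visit P.
    At P: go right to R.
      At R: go left to Y.
        At Y: go left to W.
          W is a leaf — visit W.
        Visit Y.
        At Y: no right child.
      Visit R.
      At R: no right child.
  Visit S.
  At S: go right to B.
    At B: go left to T.
      T is a leaf — visit T.
    Visit B.
    At B: no right child.
Visit N.
At N: go right to U.
  U is a leaf — visit U.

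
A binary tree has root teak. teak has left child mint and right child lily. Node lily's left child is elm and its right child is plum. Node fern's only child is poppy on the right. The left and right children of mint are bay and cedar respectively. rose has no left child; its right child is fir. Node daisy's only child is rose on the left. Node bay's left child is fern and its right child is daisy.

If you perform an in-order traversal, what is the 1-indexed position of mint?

In-order visits the left subtree, then the node, then the right subtree.
At teak: go left to mint.
  At mint: go left to bay.
    At bay: go left to fern.
      At fern: no left child.
      Visit fern.
      At fern: go right to poppy.
        poppy is a leaf — visit poppy.
    Visit bay.
    At bay: go right to daisy.
      At daisy: go left to rose.
        At rose: no left child.
        Visit rose.
        At rose: go right to fir.
          fir is a leaf — visit fir.
      Visit daisy.
      At daisy: no right child.
  Visit mint.
  At mint: go right to cedar.
    cedar is a leaf — visit cedar.
Visit teak.
At teak: go right to lily.
  At lily: go left to elm.
    elm is a leaf — visit elm.
  Visit lily.
  At lily: go right to plum.
    plum is a leaf — visit plum.
Full in-order sequence: fern, poppy, bay, rose, fir, daisy, mint, cedar, teak, elm, lily, plum.

7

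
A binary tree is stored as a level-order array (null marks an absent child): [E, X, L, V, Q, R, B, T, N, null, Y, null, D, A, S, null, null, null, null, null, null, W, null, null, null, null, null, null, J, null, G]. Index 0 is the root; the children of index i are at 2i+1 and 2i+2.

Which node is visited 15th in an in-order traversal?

S

In-order visits the left subtree, then the node, then the right subtree.
At E: go left to X.
  At X: go left to V.
    At V: go left to T.
      T is a leaf — visit T.
    Visit V.
    At V: go right to N.
      N is a leaf — visit N.
  Visit X.
  At X: go right to Q.
    At Q: no left child.
    Visit Q.
    At Q: go right to Y.
      At Y: go left to W.
        W is a leaf — visit W.
      Visit Y.
      At Y: no right child.
Visit E.
At E: go right to L.
  At L: go left to R.
    At R: no left child.
    Visit R.
    At R: go right to D.
      D is a leaf — visit D.
  Visit L.
  At L: go right to B.
    At B: go left to A.
      At A: no left child.
      Visit A.
      At A: go right to J.
        J is a leaf — visit J.
    Visit B.
    At B: go right to S.
      At S: no left child.
      Visit S.
      At S: go right to G.
        G is a leaf — visit G.
Full in-order sequence: T, V, N, X, Q, W, Y, E, R, D, L, A, J, B, S, G.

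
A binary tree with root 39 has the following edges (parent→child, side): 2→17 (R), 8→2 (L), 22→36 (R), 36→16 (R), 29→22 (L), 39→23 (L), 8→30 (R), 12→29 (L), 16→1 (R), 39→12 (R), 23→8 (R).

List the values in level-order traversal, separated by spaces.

39 23 12 8 29 2 30 22 17 36 16 1

Level-order visits nodes level by level from the root, left to right within each level.
Level 0: 39
Level 1: 23, 12
Level 2: 8, 29
Level 3: 2, 30, 22
Level 4: 17, 36
Level 5: 16
Level 6: 1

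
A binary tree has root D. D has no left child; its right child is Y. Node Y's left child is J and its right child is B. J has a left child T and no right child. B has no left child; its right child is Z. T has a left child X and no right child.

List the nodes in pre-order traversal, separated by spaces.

Pre-order visits the node, then its left subtree, then its right subtree.
Visit D.
At D: no left child.
At D: go right to Y.
  Visit Y.
  At Y: go left to J.
    Visit J.
    At J: go left to T.
      Visit T.
      At T: go left to X.
        X is a leaf — visit X.
      At T: no right child.
    At J: no right child.
  At Y: go right to B.
    Visit B.
    At B: no left child.
    At B: go right to Z.
      Z is a leaf — visit Z.

D Y J T X B Z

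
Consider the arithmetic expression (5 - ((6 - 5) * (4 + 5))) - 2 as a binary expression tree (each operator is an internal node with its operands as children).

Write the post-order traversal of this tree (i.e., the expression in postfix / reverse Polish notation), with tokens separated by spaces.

5 6 5 - 4 5 + * - 2 -

Post-order on an expression tree gives postfix notation: for each operator, emit left operand, right operand, then the operator.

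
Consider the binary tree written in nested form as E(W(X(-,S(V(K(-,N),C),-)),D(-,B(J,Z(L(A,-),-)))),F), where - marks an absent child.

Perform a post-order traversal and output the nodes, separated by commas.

N, K, C, V, S, X, J, A, L, Z, B, D, W, F, E

Post-order visits the left subtree, then the right subtree, then the node.
At E: go left to W.
  At W: go left to X.
    At X: no left child.
    At X: go right to S.
      At S: go left to V.
        At V: go left to K.
          At K: no left child.
          At K: go right to N.
            N is a leaf — visit N.
          Visit K.
        At V: go right to C.
          C is a leaf — visit C.
        Visit V.
      At S: no right child.
      Visit S.
    Visit X.
  At W: go right to D.
    At D: no left child.
    At D: go right to B.
      At B: go left to J.
        J is a leaf — visit J.
      At B: go right to Z.
        At Z: go left to L.
          At L: go left to A.
            A is a leaf — visit A.
          At L: no right child.
          Visit L.
        At Z: no right child.
        Visit Z.
      Visit B.
    Visit D.
  Visit W.
At E: go right to F.
  F is a leaf — visit F.
Visit E.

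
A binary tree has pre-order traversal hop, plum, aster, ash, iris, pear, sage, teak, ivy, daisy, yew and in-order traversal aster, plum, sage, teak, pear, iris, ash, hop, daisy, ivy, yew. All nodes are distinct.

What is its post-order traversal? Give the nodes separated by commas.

aster, teak, sage, pear, iris, ash, plum, daisy, yew, ivy, hop

The first element of pre-order is the root; it splits in-order into left and right subtrees.
Root hop: left subtree has 7 nodes {aster, plum, sage, teak, pear, iris, ash}, right has 3 {daisy, ivy, yew}.
  Root plum: left subtree has 1 node {aster}, right has 5 {sage, teak, pear, iris, ash}.
    Root ash: left subtree has 4 nodes {sage, teak, pear, iris}, right has 0 { }.
      Root iris: left subtree has 3 nodes {sage, teak, pear}, right has 0 { }.
        Root pear: left subtree has 2 nodes {sage, teak}, right has 0 { }.
          Root sage: left subtree has 0 nodes { }, right has 1 {teak}.
  Root ivy: left subtree has 1 node {daisy}, right has 1 {yew}.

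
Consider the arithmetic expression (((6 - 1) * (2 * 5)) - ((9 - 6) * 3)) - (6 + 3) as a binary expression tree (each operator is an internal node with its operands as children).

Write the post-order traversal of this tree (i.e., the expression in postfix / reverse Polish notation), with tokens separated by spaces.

6 1 - 2 5 * * 9 6 - 3 * - 6 3 + -

Post-order on an expression tree gives postfix notation: for each operator, emit left operand, right operand, then the operator.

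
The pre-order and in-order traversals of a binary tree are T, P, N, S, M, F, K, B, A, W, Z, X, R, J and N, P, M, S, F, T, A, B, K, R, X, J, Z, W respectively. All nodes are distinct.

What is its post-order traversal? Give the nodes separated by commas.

N, M, F, S, P, A, B, R, J, X, Z, W, K, T

The first element of pre-order is the root; it splits in-order into left and right subtrees.
Root T: left subtree has 5 nodes {N, P, M, S, F}, right has 8 {A, B, K, R, X, J, Z, W}.
  Root P: left subtree has 1 node {N}, right has 3 {M, S, F}.
    Root S: left subtree has 1 node {M}, right has 1 {F}.
  Root K: left subtree has 2 nodes {A, B}, right has 5 {R, X, J, Z, W}.
    Root B: left subtree has 1 node {A}, right has 0 { }.
    Root W: left subtree has 4 nodes {R, X, J, Z}, right has 0 { }.
      Root Z: left subtree has 3 nodes {R, X, J}, right has 0 { }.
        Root X: left subtree has 1 node {R}, right has 1 {J}.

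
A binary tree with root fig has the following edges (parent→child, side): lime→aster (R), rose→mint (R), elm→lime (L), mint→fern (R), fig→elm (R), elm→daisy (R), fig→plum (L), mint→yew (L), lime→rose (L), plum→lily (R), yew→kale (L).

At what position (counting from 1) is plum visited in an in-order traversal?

In-order visits the left subtree, then the node, then the right subtree.
At fig: go left to plum.
  At plum: no left child.
  Visit plum.
  At plum: go right to lily.
    lily is a leaf — visit lily.
Visit fig.
At fig: go right to elm.
  At elm: go left to lime.
    At lime: go left to rose.
      At rose: no left child.
      Visit rose.
      At rose: go right to mint.
        At mint: go left to yew.
          At yew: go left to kale.
            kale is a leaf — visit kale.
          Visit yew.
          At yew: no right child.
        Visit mint.
        At mint: go right to fern.
          fern is a leaf — visit fern.
    Visit lime.
    At lime: go right to aster.
      aster is a leaf — visit aster.
  Visit elm.
  At elm: go right to daisy.
    daisy is a leaf — visit daisy.
Full in-order sequence: plum, lily, fig, rose, kale, yew, mint, fern, lime, aster, elm, daisy.

1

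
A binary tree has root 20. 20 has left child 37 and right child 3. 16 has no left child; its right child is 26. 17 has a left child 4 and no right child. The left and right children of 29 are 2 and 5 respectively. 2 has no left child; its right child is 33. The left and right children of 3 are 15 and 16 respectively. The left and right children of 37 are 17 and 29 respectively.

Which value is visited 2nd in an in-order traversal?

17

In-order visits the left subtree, then the node, then the right subtree.
At 20: go left to 37.
  At 37: go left to 17.
    At 17: go left to 4.
      4 is a leaf — visit 4.
    Visit 17.
    At 17: no right child.
  Visit 37.
  At 37: go right to 29.
    At 29: go left to 2.
      At 2: no left child.
      Visit 2.
      At 2: go right to 33.
        33 is a leaf — visit 33.
    Visit 29.
    At 29: go right to 5.
      5 is a leaf — visit 5.
Visit 20.
At 20: go right to 3.
  At 3: go left to 15.
    15 is a leaf — visit 15.
  Visit 3.
  At 3: go right to 16.
    At 16: no left child.
    Visit 16.
    At 16: go right to 26.
      26 is a leaf — visit 26.
Full in-order sequence: 4, 17, 37, 2, 33, 29, 5, 20, 15, 3, 16, 26.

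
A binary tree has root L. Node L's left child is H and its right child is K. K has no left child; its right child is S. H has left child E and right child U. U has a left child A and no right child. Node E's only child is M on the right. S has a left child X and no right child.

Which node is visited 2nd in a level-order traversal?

Level-order visits nodes level by level from the root, left to right within each level.
Level 0: L
Level 1: H, K
Level 2: E, U, S
Level 3: M, A, X
Full level-order sequence: L, H, K, E, U, S, M, A, X.

H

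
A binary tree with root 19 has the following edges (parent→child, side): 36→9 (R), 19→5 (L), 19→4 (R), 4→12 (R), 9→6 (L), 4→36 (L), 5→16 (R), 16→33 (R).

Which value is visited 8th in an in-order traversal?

4

In-order visits the left subtree, then the node, then the right subtree.
At 19: go left to 5.
  At 5: no left child.
  Visit 5.
  At 5: go right to 16.
    At 16: no left child.
    Visit 16.
    At 16: go right to 33.
      33 is a leaf — visit 33.
Visit 19.
At 19: go right to 4.
  At 4: go left to 36.
    At 36: no left child.
    Visit 36.
    At 36: go right to 9.
      At 9: go left to 6.
        6 is a leaf — visit 6.
      Visit 9.
      At 9: no right child.
  Visit 4.
  At 4: go right to 12.
    12 is a leaf — visit 12.
Full in-order sequence: 5, 16, 33, 19, 36, 6, 9, 4, 12.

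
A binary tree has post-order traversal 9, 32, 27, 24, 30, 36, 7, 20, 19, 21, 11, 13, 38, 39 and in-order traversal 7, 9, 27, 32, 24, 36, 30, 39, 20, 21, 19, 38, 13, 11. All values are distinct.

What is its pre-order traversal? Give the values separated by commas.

39, 7, 36, 24, 27, 9, 32, 30, 38, 21, 20, 19, 13, 11

The last element of post-order is the root; it splits in-order into left and right subtrees.
Root 39: left subtree has 7 nodes {7, 9, 27, 32, 24, 36, 30}, right has 6 {20, 21, 19, 38, 13, 11}.
  Root 7: left subtree has 0 nodes { }, right has 6 {9, 27, 32, 24, 36, 30}.
    Root 36: left subtree has 4 nodes {9, 27, 32, 24}, right has 1 {30}.
      Root 24: left subtree has 3 nodes {9, 27, 32}, right has 0 { }.
        Root 27: left subtree has 1 node {9}, right has 1 {32}.
  Root 38: left subtree has 3 nodes {20, 21, 19}, right has 2 {13, 11}.
    Root 21: left subtree has 1 node {20}, right has 1 {19}.
    Root 13: left subtree has 0 nodes { }, right has 1 {11}.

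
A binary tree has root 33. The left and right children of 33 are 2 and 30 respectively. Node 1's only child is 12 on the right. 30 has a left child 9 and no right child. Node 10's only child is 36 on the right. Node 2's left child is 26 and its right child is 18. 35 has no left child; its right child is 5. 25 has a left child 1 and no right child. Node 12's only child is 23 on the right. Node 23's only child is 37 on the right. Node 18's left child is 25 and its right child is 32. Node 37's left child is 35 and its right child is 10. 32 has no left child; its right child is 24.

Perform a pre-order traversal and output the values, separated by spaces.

33 2 26 18 25 1 12 23 37 35 5 10 36 32 24 30 9

Pre-order visits the node, then its left subtree, then its right subtree.
Visit 33.
At 33: go left to 2.
  Visit 2.
  At 2: go left to 26.
    26 is a leaf — visit 26.
  At 2: go right to 18.
    Visit 18.
    At 18: go left to 25.
      Visit 25.
      At 25: go left to 1.
        Visit 1.
        At 1: no left child.
        At 1: go right to 12.
          Visit 12.
          At 12: no left child.
          At 12: go right to 23.
            Visit 23.
            At 23: no left child.
            At 23: go right to 37.
              Visit 37.
              At 37: go left to 35.
                Visit 35.
                At 35: no left child.
                At 35: go right to 5.
                  5 is a leaf — visit 5.
              At 37: go right to 10.
                Visit 10.
                At 10: no left child.
                At 10: go right to 36.
                  36 is a leaf — visit 36.
      At 25: no right child.
    At 18: go right to 32.
      Visit 32.
      At 32: no left child.
      At 32: go right to 24.
        24 is a leaf — visit 24.
At 33: go right to 30.
  Visit 30.
  At 30: go left to 9.
    9 is a leaf — visit 9.
  At 30: no right child.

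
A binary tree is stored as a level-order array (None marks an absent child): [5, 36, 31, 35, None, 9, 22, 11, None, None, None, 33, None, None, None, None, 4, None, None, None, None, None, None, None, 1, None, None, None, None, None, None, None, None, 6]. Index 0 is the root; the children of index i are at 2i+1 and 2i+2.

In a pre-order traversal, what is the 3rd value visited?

Pre-order visits the node, then its left subtree, then its right subtree.
Visit 5.
At 5: go left to 36.
  Visit 36.
  At 36: go left to 35.
    Visit 35.
    At 35: go left to 11.
      Visit 11.
      At 11: no left child.
      At 11: go right to 4.
        Visit 4.
        At 4: go left to 6.
          6 is a leaf — visit 6.
        At 4: no right child.
    At 35: no right child.
  At 36: no right child.
At 5: go right to 31.
  Visit 31.
  At 31: go left to 9.
    Visit 9.
    At 9: go left to 33.
      Visit 33.
      At 33: no left child.
      At 33: go right to 1.
        1 is a leaf — visit 1.
    At 9: no right child.
  At 31: go right to 22.
    22 is a leaf — visit 22.
Full pre-order sequence: 5, 36, 35, 11, 4, 6, 31, 9, 33, 1, 22.

35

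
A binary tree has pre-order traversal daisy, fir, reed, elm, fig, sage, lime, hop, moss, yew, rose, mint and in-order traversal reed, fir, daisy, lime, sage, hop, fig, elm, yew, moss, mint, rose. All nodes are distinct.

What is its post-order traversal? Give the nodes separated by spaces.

The first element of pre-order is the root; it splits in-order into left and right subtrees.
Root daisy: left subtree has 2 nodes {reed, fir}, right has 9 {lime, sage, hop, fig, elm, yew, moss, mint, rose}.
  Root fir: left subtree has 1 node {reed}, right has 0 { }.
  Root elm: left subtree has 4 nodes {lime, sage, hop, fig}, right has 4 {yew, moss, mint, rose}.
    Root fig: left subtree has 3 nodes {lime, sage, hop}, right has 0 { }.
      Root sage: left subtree has 1 node {lime}, right has 1 {hop}.
    Root moss: left subtree has 1 node {yew}, right has 2 {mint, rose}.
      Root rose: left subtree has 1 node {mint}, right has 0 { }.

reed fir lime hop sage fig yew mint rose moss elm daisy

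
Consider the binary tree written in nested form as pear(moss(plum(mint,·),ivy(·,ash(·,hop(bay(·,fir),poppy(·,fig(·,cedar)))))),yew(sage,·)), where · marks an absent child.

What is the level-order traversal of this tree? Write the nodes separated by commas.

Level-order visits nodes level by level from the root, left to right within each level.
Level 0: pear
Level 1: moss, yew
Level 2: plum, ivy, sage
Level 3: mint, ash
Level 4: hop
Level 5: bay, poppy
Level 6: fir, fig
Level 7: cedar

pear, moss, yew, plum, ivy, sage, mint, ash, hop, bay, poppy, fir, fig, cedar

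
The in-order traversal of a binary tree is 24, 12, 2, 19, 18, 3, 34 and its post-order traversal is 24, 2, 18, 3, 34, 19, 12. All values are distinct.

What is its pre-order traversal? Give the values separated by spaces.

12 24 19 2 34 3 18

The last element of post-order is the root; it splits in-order into left and right subtrees.
Root 12: left subtree has 1 node {24}, right has 5 {2, 19, 18, 3, 34}.
  Root 19: left subtree has 1 node {2}, right has 3 {18, 3, 34}.
    Root 34: left subtree has 2 nodes {18, 3}, right has 0 { }.
      Root 3: left subtree has 1 node {18}, right has 0 { }.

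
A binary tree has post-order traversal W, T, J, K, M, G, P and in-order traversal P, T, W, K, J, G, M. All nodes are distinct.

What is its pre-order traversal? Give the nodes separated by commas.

The last element of post-order is the root; it splits in-order into left and right subtrees.
Root P: left subtree has 0 nodes { }, right has 6 {T, W, K, J, G, M}.
  Root G: left subtree has 4 nodes {T, W, K, J}, right has 1 {M}.
    Root K: left subtree has 2 nodes {T, W}, right has 1 {J}.
      Root T: left subtree has 0 nodes { }, right has 1 {W}.

P, G, K, T, W, J, M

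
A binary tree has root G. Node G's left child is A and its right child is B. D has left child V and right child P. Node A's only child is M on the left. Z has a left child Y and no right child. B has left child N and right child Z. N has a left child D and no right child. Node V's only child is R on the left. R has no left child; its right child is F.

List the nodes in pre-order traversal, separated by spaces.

Pre-order visits the node, then its left subtree, then its right subtree.
Visit G.
At G: go left to A.
  Visit A.
  At A: go left to M.
    M is a leaf — visit M.
  At A: no right child.
At G: go right to B.
  Visit B.
  At B: go left to N.
    Visit N.
    At N: go left to D.
      Visit D.
      At D: go left to V.
        Visit V.
        At V: go left to R.
          Visit R.
          At R: no left child.
          At R: go right to F.
            F is a leaf — visit F.
        At V: no right child.
      At D: go right to P.
        P is a leaf — visit P.
    At N: no right child.
  At B: go right to Z.
    Visit Z.
    At Z: go left to Y.
      Y is a leaf — visit Y.
    At Z: no right child.

G A M B N D V R F P Z Y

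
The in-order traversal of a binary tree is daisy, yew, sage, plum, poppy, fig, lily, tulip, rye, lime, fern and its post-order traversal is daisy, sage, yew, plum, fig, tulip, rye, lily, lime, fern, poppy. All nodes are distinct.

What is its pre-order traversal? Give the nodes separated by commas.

poppy, plum, yew, daisy, sage, fern, lime, lily, fig, rye, tulip

The last element of post-order is the root; it splits in-order into left and right subtrees.
Root poppy: left subtree has 4 nodes {daisy, yew, sage, plum}, right has 6 {fig, lily, tulip, rye, lime, fern}.
  Root plum: left subtree has 3 nodes {daisy, yew, sage}, right has 0 { }.
    Root yew: left subtree has 1 node {daisy}, right has 1 {sage}.
  Root fern: left subtree has 5 nodes {fig, lily, tulip, rye, lime}, right has 0 { }.
    Root lime: left subtree has 4 nodes {fig, lily, tulip, rye}, right has 0 { }.
      Root lily: left subtree has 1 node {fig}, right has 2 {tulip, rye}.
        Root rye: left subtree has 1 node {tulip}, right has 0 { }.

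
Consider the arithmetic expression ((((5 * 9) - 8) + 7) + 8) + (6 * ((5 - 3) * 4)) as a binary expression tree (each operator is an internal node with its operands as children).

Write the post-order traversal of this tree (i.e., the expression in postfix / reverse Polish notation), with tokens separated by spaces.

Post-order on an expression tree gives postfix notation: for each operator, emit left operand, right operand, then the operator.

5 9 * 8 - 7 + 8 + 6 5 3 - 4 * * +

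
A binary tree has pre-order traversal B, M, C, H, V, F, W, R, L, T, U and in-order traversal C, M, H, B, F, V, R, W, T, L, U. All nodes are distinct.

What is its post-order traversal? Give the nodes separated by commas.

The first element of pre-order is the root; it splits in-order into left and right subtrees.
Root B: left subtree has 3 nodes {C, M, H}, right has 7 {F, V, R, W, T, L, U}.
  Root M: left subtree has 1 node {C}, right has 1 {H}.
  Root V: left subtree has 1 node {F}, right has 5 {R, W, T, L, U}.
    Root W: left subtree has 1 node {R}, right has 3 {T, L, U}.
      Root L: left subtree has 1 node {T}, right has 1 {U}.

C, H, M, F, R, T, U, L, W, V, B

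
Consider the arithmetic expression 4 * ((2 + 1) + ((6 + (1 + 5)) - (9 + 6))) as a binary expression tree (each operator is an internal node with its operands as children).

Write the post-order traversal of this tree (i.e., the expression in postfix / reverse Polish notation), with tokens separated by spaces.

4 2 1 + 6 1 5 + + 9 6 + - + *

Post-order on an expression tree gives postfix notation: for each operator, emit left operand, right operand, then the operator.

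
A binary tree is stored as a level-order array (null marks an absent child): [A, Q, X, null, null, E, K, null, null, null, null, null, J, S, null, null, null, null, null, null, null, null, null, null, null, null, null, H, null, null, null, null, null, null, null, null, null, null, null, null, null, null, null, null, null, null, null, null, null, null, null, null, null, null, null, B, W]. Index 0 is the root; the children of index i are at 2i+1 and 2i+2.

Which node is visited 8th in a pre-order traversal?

H

Pre-order visits the node, then its left subtree, then its right subtree.
Visit A.
At A: go left to Q.
  Q is a leaf — visit Q.
At A: go right to X.
  Visit X.
  At X: go left to E.
    Visit E.
    At E: no left child.
    At E: go right to J.
      J is a leaf — visit J.
  At X: go right to K.
    Visit K.
    At K: go left to S.
      Visit S.
      At S: go left to H.
        Visit H.
        At H: go left to B.
          B is a leaf — visit B.
        At H: go right to W.
          W is a leaf — visit W.
      At S: no right child.
    At K: no right child.
Full pre-order sequence: A, Q, X, E, J, K, S, H, B, W.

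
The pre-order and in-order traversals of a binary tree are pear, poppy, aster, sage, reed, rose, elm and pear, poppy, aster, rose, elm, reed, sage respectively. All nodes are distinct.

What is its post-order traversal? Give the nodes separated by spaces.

The first element of pre-order is the root; it splits in-order into left and right subtrees.
Root pear: left subtree has 0 nodes { }, right has 6 {poppy, aster, rose, elm, reed, sage}.
  Root poppy: left subtree has 0 nodes { }, right has 5 {aster, rose, elm, reed, sage}.
    Root aster: left subtree has 0 nodes { }, right has 4 {rose, elm, reed, sage}.
      Root sage: left subtree has 3 nodes {rose, elm, reed}, right has 0 { }.
        Root reed: left subtree has 2 nodes {rose, elm}, right has 0 { }.
          Root rose: left subtree has 0 nodes { }, right has 1 {elm}.

elm rose reed sage aster poppy pear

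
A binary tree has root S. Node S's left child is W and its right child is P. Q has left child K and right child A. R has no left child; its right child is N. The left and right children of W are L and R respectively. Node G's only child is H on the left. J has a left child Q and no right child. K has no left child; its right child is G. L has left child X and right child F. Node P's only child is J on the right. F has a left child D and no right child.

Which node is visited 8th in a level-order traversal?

Level-order visits nodes level by level from the root, left to right within each level.
Level 0: S
Level 1: W, P
Level 2: L, R, J
Level 3: X, F, N, Q
Level 4: D, K, A
Level 5: G
Level 6: H
Full level-order sequence: S, W, P, L, R, J, X, F, N, Q, D, K, A, G, H.

F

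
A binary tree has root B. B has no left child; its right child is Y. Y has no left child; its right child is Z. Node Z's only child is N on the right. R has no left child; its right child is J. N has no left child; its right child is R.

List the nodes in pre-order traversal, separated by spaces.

B Y Z N R J

Pre-order visits the node, then its left subtree, then its right subtree.
Visit B.
At B: no left child.
At B: go right to Y.
  Visit Y.
  At Y: no left child.
  At Y: go right to Z.
    Visit Z.
    At Z: no left child.
    At Z: go right to N.
      Visit N.
      At N: no left child.
      At N: go right to R.
        Visit R.
        At R: no left child.
        At R: go right to J.
          J is a leaf — visit J.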